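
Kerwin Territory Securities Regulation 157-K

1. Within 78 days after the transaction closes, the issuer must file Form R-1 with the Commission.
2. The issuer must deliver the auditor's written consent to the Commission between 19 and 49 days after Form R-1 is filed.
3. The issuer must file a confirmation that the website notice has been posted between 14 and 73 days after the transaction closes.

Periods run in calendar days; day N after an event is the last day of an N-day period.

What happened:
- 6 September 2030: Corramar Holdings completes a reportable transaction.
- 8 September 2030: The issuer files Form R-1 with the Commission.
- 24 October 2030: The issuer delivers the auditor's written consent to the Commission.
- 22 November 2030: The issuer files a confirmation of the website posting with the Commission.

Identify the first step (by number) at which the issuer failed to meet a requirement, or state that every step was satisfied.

Step 3

Step 1 — counting 78 days from 6 September 2030 (when the transaction closes) gives a deadline of 23 November 2030; completed 8 September 2030, before the deadline.
Step 2 — 19 and 49 days from 8 September 2030 (when Form R-1 is filed) are 27 September 2030 and 27 October 2030 respectively; done 24 October 2030 — within the window.
Step 3 — 14 and 73 days from 6 September 2030 (when the transaction closes) are 20 September 2030 and 18 November 2030 respectively; done 22 November 2030 — 4 days after the window closed.
That is the first point of non-compliance.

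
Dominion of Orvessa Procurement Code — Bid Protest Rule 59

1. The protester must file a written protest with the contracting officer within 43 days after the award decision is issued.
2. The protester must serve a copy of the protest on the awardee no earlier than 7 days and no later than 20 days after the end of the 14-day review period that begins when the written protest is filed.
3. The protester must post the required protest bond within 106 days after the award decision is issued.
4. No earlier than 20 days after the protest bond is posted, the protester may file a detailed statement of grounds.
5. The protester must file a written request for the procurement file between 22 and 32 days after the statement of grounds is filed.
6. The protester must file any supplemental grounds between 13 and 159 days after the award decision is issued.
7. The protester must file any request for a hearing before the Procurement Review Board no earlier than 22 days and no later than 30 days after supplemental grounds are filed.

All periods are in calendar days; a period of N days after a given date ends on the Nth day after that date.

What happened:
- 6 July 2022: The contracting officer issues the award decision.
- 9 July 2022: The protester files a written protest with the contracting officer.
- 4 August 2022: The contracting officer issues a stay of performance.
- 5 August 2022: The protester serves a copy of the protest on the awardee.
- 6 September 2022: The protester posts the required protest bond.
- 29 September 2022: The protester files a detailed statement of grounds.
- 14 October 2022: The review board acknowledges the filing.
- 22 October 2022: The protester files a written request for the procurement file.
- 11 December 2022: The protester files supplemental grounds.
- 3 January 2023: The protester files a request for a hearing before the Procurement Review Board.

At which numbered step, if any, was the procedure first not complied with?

None — every step was satisfied

Step 1: 43 days after 6 July 2022 (when the award decision is issued) is 18 August 2022; done 9 July 2022 — timely.
Step 2: the window is 7–20 days after 23 July 2022 (end of the 14-day review period, which began when the written protest is filed on 9 July 2022), so 30 July 2022 through 12 August 2022; done 5 August 2022 — within the window.
Step 3: 106 days after 6 July 2022 (when the award decision is issued) is 20 October 2022; completed 6 September 2022, before the deadline.
Step 4: the earliest permitted date is 20 days after 6 September 2022 (when the protest bond is posted), i.e. 26 September 2022; 29 September 2022 is on or after that date.
Step 5: the window is 22–32 days after 29 September 2022 (when the statement of grounds is filed), so 21 October 2022 through 31 October 2022; done 22 October 2022 — within the window.
Step 6: the window is 13–159 days after 6 July 2022 (when the award decision is issued), so 19 July 2022 through 12 December 2022; done 11 December 2022 — within the window.
Step 7: the window is 22–30 days after 11 December 2022 (when supplemental grounds are filed), so 2 January 2023 through 10 January 2023; done 3 January 2023, which is between those dates.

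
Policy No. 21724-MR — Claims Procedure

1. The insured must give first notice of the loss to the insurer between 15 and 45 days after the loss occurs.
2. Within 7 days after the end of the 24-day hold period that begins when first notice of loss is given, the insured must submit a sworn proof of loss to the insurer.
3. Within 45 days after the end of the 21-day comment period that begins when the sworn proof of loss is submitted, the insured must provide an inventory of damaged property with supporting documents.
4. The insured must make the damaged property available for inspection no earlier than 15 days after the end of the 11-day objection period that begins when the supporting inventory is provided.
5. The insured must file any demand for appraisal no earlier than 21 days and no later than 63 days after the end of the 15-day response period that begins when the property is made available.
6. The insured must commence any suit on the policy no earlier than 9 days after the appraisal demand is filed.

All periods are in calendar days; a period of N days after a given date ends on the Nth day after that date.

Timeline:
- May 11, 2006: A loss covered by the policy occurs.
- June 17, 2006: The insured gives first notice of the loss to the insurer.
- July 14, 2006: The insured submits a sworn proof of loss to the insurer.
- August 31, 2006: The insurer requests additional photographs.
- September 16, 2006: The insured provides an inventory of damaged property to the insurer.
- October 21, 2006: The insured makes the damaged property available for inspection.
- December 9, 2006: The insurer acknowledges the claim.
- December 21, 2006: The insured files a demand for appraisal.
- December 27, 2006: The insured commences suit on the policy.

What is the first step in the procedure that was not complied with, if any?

Step 6

Step 1: the window is 15–45 days after May 11, 2006 (when the loss occurs), so May 26, 2006 through June 25, 2006; June 17, 2006 falls inside that range.
Step 2: 7 days after July 11, 2006 (end of the 24-day hold period, which began when first notice of loss is given on June 17, 2006) is July 18, 2006; done July 14, 2006 — timely.
Step 3: 45 days after August 4, 2006 (end of the 21-day comment period, which began when the sworn proof of loss is submitted on July 14, 2006) is September 18, 2006; completed September 16, 2006, before the deadline.
Step 4: the earliest permitted date is 15 days after September 27, 2006 (end of the 11-day objection period, which began when the supporting inventory is provided on September 16, 2006), i.e. October 12, 2006; done October 21, 2006 — permitted.
Step 5: the window is 21–63 days after November 5, 2006 (end of the 15-day response period, which began when the property is made available on October 21, 2006), so November 26, 2006 through January 7, 2007; done December 21, 2006 — within the window.
Step 6: the earliest permitted date is 9 days after December 21, 2006 (when the appraisal demand is filed), i.e. December 30, 2006; December 27, 2006 is 3 days before the earliest permitted date.
That is the first point of non-compliance.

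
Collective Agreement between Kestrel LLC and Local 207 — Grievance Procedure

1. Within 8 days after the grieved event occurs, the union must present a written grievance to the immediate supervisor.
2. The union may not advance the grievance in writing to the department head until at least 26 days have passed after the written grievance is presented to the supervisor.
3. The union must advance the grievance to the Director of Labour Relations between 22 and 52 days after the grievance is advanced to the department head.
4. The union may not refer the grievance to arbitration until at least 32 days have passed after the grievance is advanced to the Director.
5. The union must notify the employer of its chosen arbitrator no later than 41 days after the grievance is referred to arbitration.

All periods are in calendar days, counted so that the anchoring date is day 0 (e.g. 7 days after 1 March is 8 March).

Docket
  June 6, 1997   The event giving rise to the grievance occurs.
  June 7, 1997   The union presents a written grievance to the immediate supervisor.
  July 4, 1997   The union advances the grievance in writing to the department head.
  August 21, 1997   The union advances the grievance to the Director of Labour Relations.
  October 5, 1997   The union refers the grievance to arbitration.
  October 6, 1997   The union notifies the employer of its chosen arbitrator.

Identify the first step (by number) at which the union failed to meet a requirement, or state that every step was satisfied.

None — every step was satisfied

Step 1: 8 days after June 6, 1997 (when the grieved event occurs) is June 14, 1997; done June 7, 1997 — timely.
Step 2: the earliest permitted date is 26 days after June 7, 1997 (when the written grievance is presented to the supervisor), i.e. July 3, 1997; July 4, 1997 is on or after that date.
Step 3: the window is 22–52 days after July 4, 1997 (when the grievance is advanced to the department head), so July 26, 1997 through August 25, 1997; August 21, 1997 falls inside that range.
Step 4: the earliest permitted date is 32 days after August 21, 1997 (when the grievance is advanced to the Director), i.e. September 22, 1997; October 5, 1997 is on or after that date.
Step 5: 41 days after October 5, 1997 (when the grievance is referred to arbitration) is November 15, 1997; completed October 6, 1997, before the deadline.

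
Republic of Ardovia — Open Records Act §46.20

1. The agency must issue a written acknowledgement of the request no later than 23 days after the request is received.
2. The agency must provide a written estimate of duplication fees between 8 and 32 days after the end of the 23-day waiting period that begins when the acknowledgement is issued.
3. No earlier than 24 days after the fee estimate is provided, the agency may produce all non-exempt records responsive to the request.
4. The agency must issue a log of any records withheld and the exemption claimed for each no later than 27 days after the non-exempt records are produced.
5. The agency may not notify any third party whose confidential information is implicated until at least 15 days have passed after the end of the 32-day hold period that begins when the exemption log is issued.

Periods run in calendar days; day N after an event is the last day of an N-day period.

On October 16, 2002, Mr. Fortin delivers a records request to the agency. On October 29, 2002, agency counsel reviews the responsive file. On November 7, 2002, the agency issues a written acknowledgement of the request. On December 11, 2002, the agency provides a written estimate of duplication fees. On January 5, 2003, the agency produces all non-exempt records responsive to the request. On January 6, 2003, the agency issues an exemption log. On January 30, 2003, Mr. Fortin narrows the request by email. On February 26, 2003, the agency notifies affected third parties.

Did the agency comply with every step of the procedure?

Step 1: 23 days after October 16, 2002 (when the request is received) is November 8, 2002; November 7, 2002 is within that limit.
Step 2: the window is 8–32 days after November 30, 2002 (end of the 23-day waiting period, which began when the acknowledgement is issued on November 7, 2002), so December 8, 2002 through January 1, 2003; December 11, 2002 falls inside that range.
Step 3: the earliest permitted date is 24 days after December 11, 2002 (when the fee estimate is provided), i.e. January 4, 2003; done January 5, 2003, after the minimum wait.
Step 4: 27 days after January 5, 2003 (when the non-exempt records are produced) is February 1, 2003; January 6, 2003 is within that limit.
Step 5: the earliest permitted date is 15 days after February 7, 2003 (end of the 32-day hold period, which began when the exemption log is issued on January 6, 2003), i.e. February 22, 2003; done February 26, 2003, after the minimum wait.

Yes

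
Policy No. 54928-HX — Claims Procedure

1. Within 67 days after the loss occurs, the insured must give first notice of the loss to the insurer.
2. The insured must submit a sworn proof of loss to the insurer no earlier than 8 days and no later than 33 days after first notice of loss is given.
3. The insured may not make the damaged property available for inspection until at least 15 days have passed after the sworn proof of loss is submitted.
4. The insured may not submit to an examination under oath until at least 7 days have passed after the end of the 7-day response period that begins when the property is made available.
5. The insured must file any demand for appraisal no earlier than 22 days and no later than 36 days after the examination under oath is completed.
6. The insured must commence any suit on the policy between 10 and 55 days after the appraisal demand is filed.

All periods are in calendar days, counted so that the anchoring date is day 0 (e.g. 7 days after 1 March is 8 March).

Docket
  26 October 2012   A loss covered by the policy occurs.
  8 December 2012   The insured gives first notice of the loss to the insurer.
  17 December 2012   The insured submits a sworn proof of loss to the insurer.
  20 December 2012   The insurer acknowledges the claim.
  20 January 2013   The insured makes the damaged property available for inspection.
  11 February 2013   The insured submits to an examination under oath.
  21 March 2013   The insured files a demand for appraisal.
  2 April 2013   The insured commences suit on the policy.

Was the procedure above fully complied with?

No

(1) due by 26 October 2012 + 67 days = 1 January 2013; completed 8 December 2012, before the deadline.
(2) the permitted window runs from 8 December 2012 + 8 = 16 December 2012 to 8 December 2012 + 33 = 10 January 2013; done 17 December 2012, which is between those dates.
(3) permitted from 17 December 2012 + 15 days = 1 January 2013 onward; 20 January 2013 is on or after that date.
(4) permitted from 27 January 2013 + 7 days = 3 February 2013 onward; done 11 February 2013 — permitted.
(5) the permitted window runs from 11 February 2013 + 22 = 5 March 2013 to 11 February 2013 + 36 = 19 March 2013; 21 March 2013 is 2 days past the end of the window.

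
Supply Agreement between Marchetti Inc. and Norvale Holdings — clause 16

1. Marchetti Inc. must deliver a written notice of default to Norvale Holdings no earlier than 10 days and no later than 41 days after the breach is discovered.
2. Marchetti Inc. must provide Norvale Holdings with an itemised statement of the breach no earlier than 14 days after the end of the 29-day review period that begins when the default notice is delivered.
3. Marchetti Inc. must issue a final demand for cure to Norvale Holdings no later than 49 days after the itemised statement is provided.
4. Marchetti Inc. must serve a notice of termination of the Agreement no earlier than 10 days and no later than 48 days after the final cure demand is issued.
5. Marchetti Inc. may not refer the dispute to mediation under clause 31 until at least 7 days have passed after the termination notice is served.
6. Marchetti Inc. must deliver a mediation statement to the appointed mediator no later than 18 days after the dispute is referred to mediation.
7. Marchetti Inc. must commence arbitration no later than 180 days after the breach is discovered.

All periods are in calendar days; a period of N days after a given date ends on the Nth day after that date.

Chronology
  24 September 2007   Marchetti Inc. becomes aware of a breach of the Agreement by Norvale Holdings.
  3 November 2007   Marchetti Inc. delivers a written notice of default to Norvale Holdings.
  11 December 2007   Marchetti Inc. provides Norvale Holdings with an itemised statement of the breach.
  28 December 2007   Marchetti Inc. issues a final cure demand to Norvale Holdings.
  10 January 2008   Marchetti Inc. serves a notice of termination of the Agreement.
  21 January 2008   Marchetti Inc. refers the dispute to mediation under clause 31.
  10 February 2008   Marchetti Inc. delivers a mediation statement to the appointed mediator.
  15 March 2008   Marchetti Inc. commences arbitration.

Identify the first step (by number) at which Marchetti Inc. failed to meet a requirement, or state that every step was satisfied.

Step 2

Step 1: the window is 10–41 days after 24 September 2007 (when the breach is discovered), so 4 October 2007 through 4 November 2007; done 3 November 2007, which is between those dates.
Step 2: the earliest permitted date is 14 days after 2 December 2007 (end of the 29-day review period, which began when the default notice is delivered on 3 November 2007), i.e. 16 December 2007; 11 December 2007 is 5 days before the earliest permitted date.
Later steps need not be reached.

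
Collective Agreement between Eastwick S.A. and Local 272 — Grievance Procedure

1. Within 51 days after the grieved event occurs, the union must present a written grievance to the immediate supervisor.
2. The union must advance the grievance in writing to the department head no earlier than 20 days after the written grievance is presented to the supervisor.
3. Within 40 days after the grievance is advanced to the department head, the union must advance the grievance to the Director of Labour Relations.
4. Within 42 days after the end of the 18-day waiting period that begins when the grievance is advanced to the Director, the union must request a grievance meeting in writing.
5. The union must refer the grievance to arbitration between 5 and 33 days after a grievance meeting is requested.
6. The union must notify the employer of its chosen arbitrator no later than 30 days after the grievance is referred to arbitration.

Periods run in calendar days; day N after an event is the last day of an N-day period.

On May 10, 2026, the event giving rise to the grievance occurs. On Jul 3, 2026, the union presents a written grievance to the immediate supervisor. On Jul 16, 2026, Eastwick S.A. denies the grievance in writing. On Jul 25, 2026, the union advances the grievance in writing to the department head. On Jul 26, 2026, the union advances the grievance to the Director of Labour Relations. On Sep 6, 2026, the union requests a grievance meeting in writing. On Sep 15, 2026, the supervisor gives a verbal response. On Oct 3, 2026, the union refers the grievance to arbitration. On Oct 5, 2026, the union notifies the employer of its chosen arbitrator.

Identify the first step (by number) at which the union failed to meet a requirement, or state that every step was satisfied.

Step 1

Step 1: 51 days after May 10, 2026 (when the grieved event occurs) is Jun 30, 2026; Jul 3, 2026 misses that deadline by 3 days.
The procedure was therefore not followed at step 1.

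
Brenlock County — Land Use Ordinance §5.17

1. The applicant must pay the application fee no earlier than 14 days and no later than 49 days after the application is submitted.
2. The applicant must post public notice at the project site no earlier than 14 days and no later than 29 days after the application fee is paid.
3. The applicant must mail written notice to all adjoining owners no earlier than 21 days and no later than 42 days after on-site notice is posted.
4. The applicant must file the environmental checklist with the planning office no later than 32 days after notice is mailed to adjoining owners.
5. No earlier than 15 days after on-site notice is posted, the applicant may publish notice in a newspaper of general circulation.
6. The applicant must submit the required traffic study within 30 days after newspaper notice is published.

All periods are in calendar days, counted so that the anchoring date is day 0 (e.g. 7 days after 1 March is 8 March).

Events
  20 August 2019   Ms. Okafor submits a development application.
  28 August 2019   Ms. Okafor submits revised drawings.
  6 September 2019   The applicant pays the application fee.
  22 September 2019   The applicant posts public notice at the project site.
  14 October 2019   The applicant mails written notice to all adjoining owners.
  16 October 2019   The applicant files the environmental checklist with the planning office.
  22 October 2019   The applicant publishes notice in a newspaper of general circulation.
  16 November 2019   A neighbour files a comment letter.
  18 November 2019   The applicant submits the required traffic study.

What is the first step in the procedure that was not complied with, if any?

None — every step was satisfied

(1) the permitted window runs from 20 August 2019 + 14 = 3 September 2019 to 20 August 2019 + 49 = 8 October 2019; done 6 September 2019 — within the window.
(2) the permitted window runs from 6 September 2019 + 14 = 20 September 2019 to 6 September 2019 + 29 = 5 October 2019; done 22 September 2019 — within the window.
(3) the permitted window runs from 22 September 2019 + 21 = 13 October 2019 to 22 September 2019 + 42 = 3 November 2019; 14 October 2019 falls inside that range.
(4) due by 14 October 2019 + 32 days = 15 November 2019; completed 16 October 2019, before the deadline.
(5) permitted from 22 September 2019 + 15 days = 7 October 2019 onward; done 22 October 2019, after the minimum wait.
(6) due by 22 October 2019 + 30 days = 21 November 2019; done 18 November 2019 — timely.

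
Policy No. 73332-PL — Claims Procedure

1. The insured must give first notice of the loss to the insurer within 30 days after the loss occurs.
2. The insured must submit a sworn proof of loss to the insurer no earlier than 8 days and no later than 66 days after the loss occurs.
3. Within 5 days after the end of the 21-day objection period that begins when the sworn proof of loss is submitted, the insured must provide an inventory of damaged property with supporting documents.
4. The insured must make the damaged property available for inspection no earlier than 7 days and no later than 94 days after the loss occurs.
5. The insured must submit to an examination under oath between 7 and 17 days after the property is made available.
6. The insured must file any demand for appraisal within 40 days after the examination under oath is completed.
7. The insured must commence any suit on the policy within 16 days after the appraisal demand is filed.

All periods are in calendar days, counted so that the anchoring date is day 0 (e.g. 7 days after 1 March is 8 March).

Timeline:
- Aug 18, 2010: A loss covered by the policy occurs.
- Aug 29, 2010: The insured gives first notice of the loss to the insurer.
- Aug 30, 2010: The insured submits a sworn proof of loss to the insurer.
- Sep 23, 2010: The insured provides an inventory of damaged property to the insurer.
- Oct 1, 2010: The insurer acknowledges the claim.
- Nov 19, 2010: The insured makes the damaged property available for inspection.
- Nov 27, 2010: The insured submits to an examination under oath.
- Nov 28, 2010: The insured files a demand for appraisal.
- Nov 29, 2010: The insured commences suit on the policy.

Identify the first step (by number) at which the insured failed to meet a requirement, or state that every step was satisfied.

None — every step was satisfied

Step 1: 30 days after Aug 18, 2010 (when the loss occurs) is Sep 17, 2010; done Aug 29, 2010 — timely.
Step 2: the window is 8–66 days after Aug 18, 2010 (when the loss occurs), so Aug 26, 2010 through Oct 23, 2010; Aug 30, 2010 falls inside that range.
Step 3: 5 days after Sep 20, 2010 (end of the 21-day objection period, which began when the sworn proof of loss is submitted on Aug 30, 2010) is Sep 25, 2010; Sep 23, 2010 is within that limit.
Step 4: the window is 7–94 days after Aug 18, 2010 (when the loss occurs), so Aug 25, 2010 through Nov 20, 2010; done Nov 19, 2010, which is between those dates.
Step 5: the window is 7–17 days after Nov 19, 2010 (when the property is made available), so Nov 26, 2010 through Dec 6, 2010; done Nov 27, 2010 — within the window.
Step 6: 40 days after Nov 27, 2010 (when the examination under oath is completed) is Jan 6, 2011; done Nov 28, 2010 — timely.
Step 7: 16 days after Nov 28, 2010 (when the appraisal demand is filed) is Dec 14, 2010; done Nov 29, 2010 — timely.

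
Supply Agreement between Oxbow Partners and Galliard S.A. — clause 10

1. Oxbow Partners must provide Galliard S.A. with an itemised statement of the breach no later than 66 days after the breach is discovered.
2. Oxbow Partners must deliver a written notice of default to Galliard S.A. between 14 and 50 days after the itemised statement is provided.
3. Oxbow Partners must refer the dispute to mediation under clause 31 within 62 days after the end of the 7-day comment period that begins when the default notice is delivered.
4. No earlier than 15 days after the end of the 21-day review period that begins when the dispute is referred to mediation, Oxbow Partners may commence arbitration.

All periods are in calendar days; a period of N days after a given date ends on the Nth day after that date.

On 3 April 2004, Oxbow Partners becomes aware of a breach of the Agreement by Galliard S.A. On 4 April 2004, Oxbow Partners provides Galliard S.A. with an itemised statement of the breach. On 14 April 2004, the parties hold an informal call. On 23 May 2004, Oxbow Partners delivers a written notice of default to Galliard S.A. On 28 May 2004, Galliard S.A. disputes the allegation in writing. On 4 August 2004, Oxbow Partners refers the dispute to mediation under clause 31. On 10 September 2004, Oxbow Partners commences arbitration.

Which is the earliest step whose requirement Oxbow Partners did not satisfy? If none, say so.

Step 1: 66 days after 3 April 2004 (when the breach is discovered) is 8 June 2004; completed 4 April 2004, before the deadline.
Step 2: the window is 14–50 days after 4 April 2004 (when the itemised statement is provided), so 18 April 2004 through 24 May 2004; 23 May 2004 falls inside that range.
Step 3: 62 days after 30 May 2004 (end of the 7-day comment period, which began when the default notice is delivered on 23 May 2004) is 31 July 2004; 4 August 2004 misses that deadline by 4 days.
Later steps need not be reached.

Step 3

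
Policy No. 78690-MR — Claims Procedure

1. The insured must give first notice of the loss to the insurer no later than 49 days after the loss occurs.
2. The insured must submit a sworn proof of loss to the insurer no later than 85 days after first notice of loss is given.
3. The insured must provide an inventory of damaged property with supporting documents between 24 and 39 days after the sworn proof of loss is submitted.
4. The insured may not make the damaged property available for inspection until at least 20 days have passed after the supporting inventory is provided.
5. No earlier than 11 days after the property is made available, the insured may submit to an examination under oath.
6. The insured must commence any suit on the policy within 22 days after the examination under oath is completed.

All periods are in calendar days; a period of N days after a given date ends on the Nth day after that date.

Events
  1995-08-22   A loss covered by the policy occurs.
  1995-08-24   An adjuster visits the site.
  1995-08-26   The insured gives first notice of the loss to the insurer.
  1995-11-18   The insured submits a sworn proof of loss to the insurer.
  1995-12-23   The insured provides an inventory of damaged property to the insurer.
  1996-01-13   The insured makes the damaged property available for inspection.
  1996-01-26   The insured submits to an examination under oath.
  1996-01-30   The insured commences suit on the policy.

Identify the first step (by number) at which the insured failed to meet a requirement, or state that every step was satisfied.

None — every step was satisfied

Step 1: 49 days after 1995-08-22 (when the loss occurs) is 1995-10-10; completed 1995-08-26, before the deadline.
Step 2: 85 days after 1995-08-26 (when first notice of loss is given) is 1995-11-19; done 1995-11-18 — timely.
Step 3: the window is 24–39 days after 1995-11-18 (when the sworn proof of loss is submitted), so 1995-12-12 through 1995-12-27; done 1995-12-23, which is between those dates.
Step 4: the earliest permitted date is 20 days after 1995-12-23 (when the supporting inventory is provided), i.e. 1996-01-12; done 1996-01-13 — permitted.
Step 5: the earliest permitted date is 11 days after 1996-01-13 (when the property is made available), i.e. 1996-01-24; done 1996-01-26 — permitted.
Step 6: 22 days after 1996-01-26 (when the examination under oath is completed) is 1996-02-17; 1996-01-30 is within that limit.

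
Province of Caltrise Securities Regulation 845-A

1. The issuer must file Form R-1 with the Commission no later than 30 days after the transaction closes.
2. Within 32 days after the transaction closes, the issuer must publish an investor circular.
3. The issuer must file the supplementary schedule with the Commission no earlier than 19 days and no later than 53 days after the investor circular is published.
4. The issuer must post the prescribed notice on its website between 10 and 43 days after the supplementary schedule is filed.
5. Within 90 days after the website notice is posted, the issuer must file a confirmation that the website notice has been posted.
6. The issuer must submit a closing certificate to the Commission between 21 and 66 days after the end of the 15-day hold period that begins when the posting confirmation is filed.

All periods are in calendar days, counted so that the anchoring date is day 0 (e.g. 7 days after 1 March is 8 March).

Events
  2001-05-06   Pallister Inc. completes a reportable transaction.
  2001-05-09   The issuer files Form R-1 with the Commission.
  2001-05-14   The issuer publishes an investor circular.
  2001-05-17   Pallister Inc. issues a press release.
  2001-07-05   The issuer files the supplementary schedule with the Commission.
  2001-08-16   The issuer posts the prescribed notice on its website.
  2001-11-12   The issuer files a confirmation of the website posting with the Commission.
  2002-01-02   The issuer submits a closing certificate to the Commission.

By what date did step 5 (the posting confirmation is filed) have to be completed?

Step 5 runs from 2001-08-16, when the website notice is posted. 90 days after 2001-08-16 is 2001-11-14.

2001-11-14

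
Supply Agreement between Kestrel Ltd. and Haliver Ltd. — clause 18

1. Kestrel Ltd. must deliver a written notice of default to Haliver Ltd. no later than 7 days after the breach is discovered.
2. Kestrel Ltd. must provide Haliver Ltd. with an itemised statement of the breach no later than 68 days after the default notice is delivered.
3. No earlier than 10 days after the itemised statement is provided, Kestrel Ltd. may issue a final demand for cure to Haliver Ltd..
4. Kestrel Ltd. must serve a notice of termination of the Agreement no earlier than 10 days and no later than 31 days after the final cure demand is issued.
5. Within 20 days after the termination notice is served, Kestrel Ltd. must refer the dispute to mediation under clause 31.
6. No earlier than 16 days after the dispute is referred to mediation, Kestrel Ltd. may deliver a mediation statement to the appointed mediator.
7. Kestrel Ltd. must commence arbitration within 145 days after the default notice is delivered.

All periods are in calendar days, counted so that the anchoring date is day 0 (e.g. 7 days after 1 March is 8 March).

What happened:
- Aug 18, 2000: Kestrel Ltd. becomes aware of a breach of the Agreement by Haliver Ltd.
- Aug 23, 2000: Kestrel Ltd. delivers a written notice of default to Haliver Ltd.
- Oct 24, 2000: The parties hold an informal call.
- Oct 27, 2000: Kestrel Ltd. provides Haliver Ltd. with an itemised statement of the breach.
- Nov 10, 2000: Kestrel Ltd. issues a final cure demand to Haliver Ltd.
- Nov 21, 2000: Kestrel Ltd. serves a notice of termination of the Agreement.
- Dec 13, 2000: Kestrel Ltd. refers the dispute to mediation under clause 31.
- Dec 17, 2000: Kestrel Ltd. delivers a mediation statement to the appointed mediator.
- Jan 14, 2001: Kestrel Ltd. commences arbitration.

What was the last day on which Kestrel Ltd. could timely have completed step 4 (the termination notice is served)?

Step 4 runs from Nov 10, 2000, when the final cure demand is issued. The window is 10–31 days after Nov 10, 2000; it closes on Dec 11, 2000.

Dec 11, 2000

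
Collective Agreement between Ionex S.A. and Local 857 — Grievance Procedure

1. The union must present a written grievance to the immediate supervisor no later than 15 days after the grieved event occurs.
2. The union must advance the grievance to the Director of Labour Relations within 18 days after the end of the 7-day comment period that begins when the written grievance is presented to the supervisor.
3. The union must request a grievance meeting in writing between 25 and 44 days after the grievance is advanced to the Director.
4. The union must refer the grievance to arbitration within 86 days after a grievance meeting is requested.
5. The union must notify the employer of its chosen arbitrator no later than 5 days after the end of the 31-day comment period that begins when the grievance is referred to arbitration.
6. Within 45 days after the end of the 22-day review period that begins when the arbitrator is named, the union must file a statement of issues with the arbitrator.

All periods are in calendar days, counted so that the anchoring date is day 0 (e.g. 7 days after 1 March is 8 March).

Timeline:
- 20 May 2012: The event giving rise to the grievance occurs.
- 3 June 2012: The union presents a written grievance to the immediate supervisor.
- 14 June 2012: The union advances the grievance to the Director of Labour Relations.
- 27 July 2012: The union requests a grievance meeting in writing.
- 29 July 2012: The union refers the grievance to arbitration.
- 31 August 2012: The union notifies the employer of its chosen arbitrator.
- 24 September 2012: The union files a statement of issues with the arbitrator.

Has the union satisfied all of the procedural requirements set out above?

Step 1 — counting 15 days from 20 May 2012 (when the grieved event occurs) gives a deadline of 4 June 2012; done 3 June 2012 — timely.
Step 2 — counting 18 days from 10 June 2012 (end of the 7-day comment period, which began when the written grievance is presented to the supervisor on 3 June 2012) gives a deadline of 28 June 2012; completed 14 June 2012, before the deadline.
Step 3 — 25 and 44 days from 14 June 2012 (when the grievance is advanced to the Director) are 9 July 2012 and 28 July 2012 respectively; 27 July 2012 falls inside that range.
Step 4 — counting 86 days from 27 July 2012 (when a grievance meeting is requested) gives a deadline of 21 October 2012; done 29 July 2012 — timely.
Step 5 — counting 5 days from 29 August 2012 (end of the 31-day comment period, which began when the grievance is referred to arbitration on 29 July 2012) gives a deadline of 3 September 2012; completed 31 August 2012, before the deadline.
Step 6 — counting 45 days from 22 September 2012 (end of the 22-day review period, which began when the arbitrator is named on 31 August 2012) gives a deadline of 6 November 2012; done 24 September 2012 — timely.

Yes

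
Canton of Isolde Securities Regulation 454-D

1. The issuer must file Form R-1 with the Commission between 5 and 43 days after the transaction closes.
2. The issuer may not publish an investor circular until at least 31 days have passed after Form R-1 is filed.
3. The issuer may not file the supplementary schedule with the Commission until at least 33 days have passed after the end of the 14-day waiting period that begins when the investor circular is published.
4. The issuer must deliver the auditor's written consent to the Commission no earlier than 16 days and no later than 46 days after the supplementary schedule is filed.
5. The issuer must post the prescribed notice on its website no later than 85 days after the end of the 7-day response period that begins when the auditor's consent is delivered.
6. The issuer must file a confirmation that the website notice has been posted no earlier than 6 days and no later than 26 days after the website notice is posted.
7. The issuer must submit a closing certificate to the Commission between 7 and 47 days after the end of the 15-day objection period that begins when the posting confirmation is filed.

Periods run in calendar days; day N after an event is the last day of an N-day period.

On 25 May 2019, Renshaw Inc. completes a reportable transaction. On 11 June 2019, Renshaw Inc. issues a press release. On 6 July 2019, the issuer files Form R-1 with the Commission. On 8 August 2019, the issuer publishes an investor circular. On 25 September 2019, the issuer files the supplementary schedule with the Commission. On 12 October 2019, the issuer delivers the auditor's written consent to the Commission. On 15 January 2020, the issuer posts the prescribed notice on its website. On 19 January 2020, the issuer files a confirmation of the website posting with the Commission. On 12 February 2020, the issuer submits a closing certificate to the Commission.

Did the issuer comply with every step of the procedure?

Step 1 — 5 and 43 days from 25 May 2019 (when the transaction closes) are 30 May 2019 and 7 July 2019 respectively; 6 July 2019 falls inside that range.
Step 2 — must wait 31 days from 6 July 2019 (when Form R-1 is filed), so not before 6 August 2019; done 8 August 2019 — permitted.
Step 3 — must wait 33 days from 22 August 2019 (end of the 14-day waiting period, which began when the investor circular is published on 8 August 2019), so not before 24 September 2019; done 25 September 2019 — permitted.
Step 4 — 16 and 46 days from 25 September 2019 (when the supplementary schedule is filed) are 11 October 2019 and 10 November 2019 respectively; done 12 October 2019, which is between those dates.
Step 5 — counting 85 days from 19 October 2019 (end of the 7-day response period, which began when the auditor's consent is delivered on 12 October 2019) gives a deadline of 12 January 2020; not done until 15 January 2020, 3 days after the deadline.
Later steps need not be reached.

No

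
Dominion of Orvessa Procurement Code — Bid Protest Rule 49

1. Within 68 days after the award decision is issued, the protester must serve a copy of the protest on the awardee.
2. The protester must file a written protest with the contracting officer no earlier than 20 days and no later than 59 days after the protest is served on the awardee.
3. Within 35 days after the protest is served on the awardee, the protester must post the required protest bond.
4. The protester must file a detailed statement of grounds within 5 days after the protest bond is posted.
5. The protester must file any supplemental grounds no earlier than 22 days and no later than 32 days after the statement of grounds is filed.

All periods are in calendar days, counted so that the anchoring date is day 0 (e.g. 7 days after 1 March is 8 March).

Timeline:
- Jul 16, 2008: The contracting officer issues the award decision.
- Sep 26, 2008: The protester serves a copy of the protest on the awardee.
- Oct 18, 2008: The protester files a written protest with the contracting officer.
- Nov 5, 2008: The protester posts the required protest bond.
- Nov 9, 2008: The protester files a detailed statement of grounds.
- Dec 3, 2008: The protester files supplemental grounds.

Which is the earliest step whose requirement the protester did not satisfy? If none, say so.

(1) due by Jul 16, 2008 + 68 days = Sep 22, 2008; done Sep 26, 2008 — 4 days late.

Step 1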